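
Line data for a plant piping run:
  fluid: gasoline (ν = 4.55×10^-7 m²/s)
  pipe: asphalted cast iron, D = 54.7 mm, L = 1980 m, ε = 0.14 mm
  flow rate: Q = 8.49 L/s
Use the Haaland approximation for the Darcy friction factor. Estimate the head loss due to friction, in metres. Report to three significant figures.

V = 4Q/(πD²) = 4·0.00849/(π·0.0547²) = 3.613 m/s
Re = VD/ν = 3.613·0.0547/4.55×10^-7 = 4.34×10^5 → turbulent
ε/D = 0.14/54.7 = 0.00256
Haaland: f = 0.02540
h_f = f(L/D)V²/(2g) = 0.02540·(1980/0.0547)·3.613²/(2·9.81) = 611.6 m

h_f ≈ 612 m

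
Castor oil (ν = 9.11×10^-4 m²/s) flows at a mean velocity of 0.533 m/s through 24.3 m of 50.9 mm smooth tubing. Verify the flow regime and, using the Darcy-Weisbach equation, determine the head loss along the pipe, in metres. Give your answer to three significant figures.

Re = VD/ν = 0.533·0.05090/9.11×10^-4 = 29.8 → laminar (Re < 2300)
f = 64/Re = 2.149
h_f = f(L/D)V²/(2g) = 2.149·(24.3/0.05090)·0.533²/(2·9.81) = 14.86 m

h_f ≈ 14.9 m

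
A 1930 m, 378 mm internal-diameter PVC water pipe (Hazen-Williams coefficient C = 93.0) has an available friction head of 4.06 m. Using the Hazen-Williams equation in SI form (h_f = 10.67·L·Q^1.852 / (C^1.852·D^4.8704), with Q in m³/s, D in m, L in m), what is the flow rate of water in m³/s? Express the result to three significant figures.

Rearranging: Q = [h_f·C^1.852·D^4.8704 / (10.67·L)]^(1/1.852)
Q = [4.06·93.0^1.852·0.378^4.8704 / (10.67·1930)]^0.540 = 0.07190 m³/s

Q ≈ 0.0719 m³/s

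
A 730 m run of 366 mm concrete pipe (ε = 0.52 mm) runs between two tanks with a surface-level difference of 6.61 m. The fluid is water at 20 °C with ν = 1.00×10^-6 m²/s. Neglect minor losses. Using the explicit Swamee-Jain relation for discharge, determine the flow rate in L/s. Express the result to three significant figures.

Q ≈ 182 L/s

Swamee-Jain (Type II): Q = -0.965·√(gD⁵h_f/L)·ln[ε/(3.7D) + √(3.17ν²L/(gD³h_f))]
√(gD⁵h_f/L) = √(9.81·0.366⁵·6.61/730) = 0.02415
ε/(3.7D) = 3.84×10^-4; √(3.17ν²L/(gD³h_f)) = 2.70×10^-5
Q = -0.965·0.02415·ln(4.110×10^-4) = 0.1817 m³/s
Check: V = 1.73 m/s, Re = 6.32×10^5, f = 0.02191, h_f = 6.64 m ≈ 6.61 m ✓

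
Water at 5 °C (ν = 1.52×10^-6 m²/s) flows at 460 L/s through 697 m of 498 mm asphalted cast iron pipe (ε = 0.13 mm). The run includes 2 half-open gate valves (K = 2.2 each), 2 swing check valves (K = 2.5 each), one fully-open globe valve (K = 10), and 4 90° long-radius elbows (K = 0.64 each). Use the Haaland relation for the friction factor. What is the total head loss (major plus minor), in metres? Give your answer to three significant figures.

V = 4Q/(πD²) = 2.362 m/s; V²/2g = 0.2843 m
Re = 7.74×10^5, ε/D = 2.61×10^-4 → f = 0.01542 (Haaland)
Major: h_f = f(L/D)·V²/2g = 0.01542·1400·0.2843 = 6.134 m
Minor: ΣK = 22.0; h_m = ΣK·V²/2g = 6.242 m
Total H_L = 6.134 + 6.242 = 12.38 m

H_L ≈ 12.4 m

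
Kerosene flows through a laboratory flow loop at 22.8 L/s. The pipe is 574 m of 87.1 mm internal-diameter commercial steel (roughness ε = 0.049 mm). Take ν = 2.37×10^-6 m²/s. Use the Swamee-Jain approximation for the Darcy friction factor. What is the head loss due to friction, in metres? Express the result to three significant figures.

h_f ≈ 97.9 m

V = 4Q/(πD²) = 4·0.0228/(π·0.0871²) = 3.827 m/s
Re = VD/ν = 3.827·0.0871/2.37×10^-6 = 1.41×10^5 → turbulent
ε/D = 0.049/87.1 = 5.63×10^-4
Swamee-Jain: f = 0.01990
h_f = f(L/D)V²/(2g) = 0.01990·(574/0.0871)·3.827²/(2·9.81) = 97.88 m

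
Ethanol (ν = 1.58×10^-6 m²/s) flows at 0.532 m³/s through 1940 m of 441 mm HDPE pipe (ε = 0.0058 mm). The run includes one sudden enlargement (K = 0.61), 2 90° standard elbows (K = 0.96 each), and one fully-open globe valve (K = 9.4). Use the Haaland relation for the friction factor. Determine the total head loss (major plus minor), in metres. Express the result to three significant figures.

H_L ≈ 39.7 m

V = 4Q/(πD²) = 3.483 m/s; V²/2g = 0.6183 m
Re = 9.72×10^5, ε/D = 1.32×10^-5 → f = 0.01188 (Haaland)
Major: h_f = f(L/D)·V²/2g = 0.01188·4399·0.6183 = 32.31 m
Minor: ΣK = 11.9; h_m = ΣK·V²/2g = 7.376 m
Total H_L = 32.31 + 7.376 = 39.68 m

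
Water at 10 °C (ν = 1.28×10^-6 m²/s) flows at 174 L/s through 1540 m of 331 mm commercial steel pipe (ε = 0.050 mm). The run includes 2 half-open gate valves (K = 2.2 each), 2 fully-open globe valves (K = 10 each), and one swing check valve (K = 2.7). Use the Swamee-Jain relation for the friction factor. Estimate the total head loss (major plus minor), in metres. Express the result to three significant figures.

H_L ≈ 20.2 m

V = 4Q/(πD²) = 2.022 m/s; V²/2g = 0.2084 m
Re = 5.23×10^5, ε/D = 1.51×10^-4 → f = 0.01496 (Swamee-Jain)
Major: h_f = f(L/D)·V²/2g = 0.01496·4653·0.2084 = 14.51 m
Minor: ΣK = 27.1; h_m = ΣK·V²/2g = 5.648 m
Total H_L = 14.51 + 5.648 = 20.16 m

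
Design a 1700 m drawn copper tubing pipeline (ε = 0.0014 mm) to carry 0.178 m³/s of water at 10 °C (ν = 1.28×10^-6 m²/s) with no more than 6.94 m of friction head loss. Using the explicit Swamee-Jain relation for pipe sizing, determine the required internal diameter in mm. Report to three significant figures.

Swamee-Jain (Type III): D = 0.66·[ε^1.25·(LQ²/(gh_f))^4.75 + ν·Q^9.4·(L/(gh_f))^5.2]^0.04
LQ²/(gh_f) = 0.7912; L/(gh_f) = 24.97
Term 1 = ε^1.25·(…)^4.75 = 1.58×10^-8; Term 2 = ν·Q^9.4·(…)^5.2 = 2.13×10^-6
D = 0.66·(1.58×10^-8 + 2.13×10^-6)^0.04 = 0.3915 m = 392 mm
Check: V = 1.48 m/s, Re = 4.52×10^5, f = 0.01338, h_f = 6.47 m ≈ 6.94 m ✓

D ≈ 392 mm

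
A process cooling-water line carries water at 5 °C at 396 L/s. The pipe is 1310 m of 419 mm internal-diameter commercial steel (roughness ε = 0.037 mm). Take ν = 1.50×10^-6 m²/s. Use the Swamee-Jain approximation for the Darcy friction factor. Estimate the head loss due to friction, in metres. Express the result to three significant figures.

h_f ≈ 17.9 m

V = 4Q/(πD²) = 4·0.396/(π·0.419²) = 2.872 m/s
Re = VD/ν = 2.872·0.419/1.50×10^-6 = 8.02×10^5 → turbulent
ε/D = 0.037/419 = 8.83×10^-5
Swamee-Jain: f = 0.01361
h_f = f(L/D)V²/(2g) = 0.01361·(1310/0.419)·2.872²/(2·9.81) = 17.89 m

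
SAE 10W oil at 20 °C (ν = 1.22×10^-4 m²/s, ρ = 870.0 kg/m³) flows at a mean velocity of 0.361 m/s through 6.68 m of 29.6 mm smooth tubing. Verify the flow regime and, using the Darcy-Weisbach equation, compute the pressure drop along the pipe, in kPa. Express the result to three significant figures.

Δp ≈ 9.35 kPa

Re = VD/ν = 0.361·0.02960/1.22×10^-4 = 87.6 → laminar (Re < 2300)
f = 64/Re = 0.7307
h_f = f(L/D)V²/(2g) = 0.7307·(6.68/0.02960)·0.361²/(2·9.81) = 1.095 m
Δp = ρg·h_f = 870.0·9.81·1.095 = 9.348 kPa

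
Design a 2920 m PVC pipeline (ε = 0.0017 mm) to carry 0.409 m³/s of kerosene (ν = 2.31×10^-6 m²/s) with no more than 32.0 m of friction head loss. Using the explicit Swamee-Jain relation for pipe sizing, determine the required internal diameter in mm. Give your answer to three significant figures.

D ≈ 446 mm

Swamee-Jain (Type III): D = 0.66·[ε^1.25·(LQ²/(gh_f))^4.75 + ν·Q^9.4·(L/(gh_f))^5.2]^0.04
LQ²/(gh_f) = 1.556; L/(gh_f) = 9.302
Term 1 = ε^1.25·(…)^4.75 = 5.01×10^-7; Term 2 = ν·Q^9.4·(…)^5.2 = 5.63×10^-5
D = 0.66·(5.01×10^-7 + 5.63×10^-5)^0.04 = 0.4464 m = 446 mm
Check: V = 2.61 m/s, Re = 5.05×10^5, f = 0.01313, h_f = 29.9 m ≈ 32.0 m ✓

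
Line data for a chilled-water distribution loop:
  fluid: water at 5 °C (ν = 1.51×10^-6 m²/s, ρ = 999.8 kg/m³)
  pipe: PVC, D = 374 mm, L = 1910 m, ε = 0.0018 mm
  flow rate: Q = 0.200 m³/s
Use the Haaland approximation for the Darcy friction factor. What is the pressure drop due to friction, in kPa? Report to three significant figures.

V = 4Q/(πD²) = 4·0.200/(π·0.374²) = 1.821 m/s
Re = VD/ν = 1.821·0.374/1.51×10^-6 = 4.51×10^5 → turbulent
ε/D = 0.0018/374 = 4.81×10^-6
Haaland: f = 0.01336
h_f = f(L/D)V²/(2g) = 0.01336·(1910/0.374)·1.821²/(2·9.81) = 11.52 m
Δp = ρg·h_f = 999.8·9.81·11.52 = 113.0 kPa

Δp ≈ 113 kPa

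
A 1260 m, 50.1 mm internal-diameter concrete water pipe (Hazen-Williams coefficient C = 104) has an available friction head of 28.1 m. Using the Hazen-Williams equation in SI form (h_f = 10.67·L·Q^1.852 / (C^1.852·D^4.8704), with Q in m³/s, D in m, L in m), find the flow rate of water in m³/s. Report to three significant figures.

Rearranging: Q = [h_f·C^1.852·D^4.8704 / (10.67·L)]^(1/1.852)
Q = [28.1·104^1.852·0.0501^4.8704 / (10.67·1260)]^0.540 = 0.001415 m³/s

Q ≈ 0.00142 m³/s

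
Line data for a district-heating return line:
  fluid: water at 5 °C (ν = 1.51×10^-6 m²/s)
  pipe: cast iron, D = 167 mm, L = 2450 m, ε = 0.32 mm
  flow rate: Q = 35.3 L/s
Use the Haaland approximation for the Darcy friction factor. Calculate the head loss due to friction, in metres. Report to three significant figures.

h_f ≈ 46.8 m

V = 4Q/(πD²) = 4·0.0353/(π·0.167²) = 1.612 m/s
Re = VD/ν = 1.612·0.167/1.51×10^-6 = 1.78×10^5 → turbulent
ε/D = 0.32/167 = 0.00192
Haaland: f = 0.02410
h_f = f(L/D)V²/(2g) = 0.02410·(2450/0.167)·1.612²/(2·9.81) = 46.81 m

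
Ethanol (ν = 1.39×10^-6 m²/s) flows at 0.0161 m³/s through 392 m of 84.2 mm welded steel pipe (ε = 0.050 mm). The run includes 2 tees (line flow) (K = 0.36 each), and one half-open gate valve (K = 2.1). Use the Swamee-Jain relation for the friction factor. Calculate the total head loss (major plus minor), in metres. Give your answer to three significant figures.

V = 4Q/(πD²) = 2.891 m/s; V²/2g = 0.4261 m
Re = 1.75×10^5, ε/D = 5.94×10^-4 → f = 0.01963 (Swamee-Jain)
Major: h_f = f(L/D)·V²/2g = 0.01963·4656·0.4261 = 38.95 m
Minor: ΣK = 2.82; h_m = ΣK·V²/2g = 1.202 m
Total H_L = 38.95 + 1.202 = 40.15 m

H_L ≈ 40.1 m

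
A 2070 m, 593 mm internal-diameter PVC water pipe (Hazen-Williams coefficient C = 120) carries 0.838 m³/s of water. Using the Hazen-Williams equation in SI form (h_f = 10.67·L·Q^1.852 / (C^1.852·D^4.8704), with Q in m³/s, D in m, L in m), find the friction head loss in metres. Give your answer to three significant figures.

h_f ≈ 28.6 m

h_f = 10.67·2070·0.838^1.852 / (120^1.852·0.593^4.8704) = 28.62 m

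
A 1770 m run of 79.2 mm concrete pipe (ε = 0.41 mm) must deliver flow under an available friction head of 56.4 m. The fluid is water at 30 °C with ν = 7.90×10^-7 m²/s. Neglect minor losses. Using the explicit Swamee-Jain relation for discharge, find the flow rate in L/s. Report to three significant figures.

Swamee-Jain (Type II): Q = -0.965·√(gD⁵h_f/L)·ln[ε/(3.7D) + √(3.17ν²L/(gD³h_f))]
√(gD⁵h_f/L) = √(9.81·0.0792⁵·56.4/1770) = 9.870×10^-4
ε/(3.7D) = 0.00140; √(3.17ν²L/(gD³h_f)) = 1.13×10^-4
Q = -0.965·9.870×10^-4·ln(0.001512) = 0.006185 m³/s
Check: V = 1.26 m/s, Re = 1.26×10^5, f = 0.03165, h_f = 56.8 m ≈ 56.4 m ✓

Q ≈ 6.19 L/s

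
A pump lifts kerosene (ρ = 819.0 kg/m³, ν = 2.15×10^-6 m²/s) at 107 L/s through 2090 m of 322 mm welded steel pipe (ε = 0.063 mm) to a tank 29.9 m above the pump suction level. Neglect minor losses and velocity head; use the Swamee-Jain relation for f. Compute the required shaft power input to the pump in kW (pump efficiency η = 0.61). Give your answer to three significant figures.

V = 4Q/(πD²) = 1.314 m/s; Re = 1.97×10^5; ε/D = 1.96×10^-4; f = 0.01714
h_f = f(L/D)V²/2g = 9.788 m
Total head H = z + h_f = 29.9 + 9.788 = 39.69 m
P_hyd = ρgQH = 819.0·9.81·0.107·39.69 = 34.12 kW
P_shaft = P_hyd/η = 34.12/0.61 = 55.93 kW

P_shaft ≈ 55.9 kW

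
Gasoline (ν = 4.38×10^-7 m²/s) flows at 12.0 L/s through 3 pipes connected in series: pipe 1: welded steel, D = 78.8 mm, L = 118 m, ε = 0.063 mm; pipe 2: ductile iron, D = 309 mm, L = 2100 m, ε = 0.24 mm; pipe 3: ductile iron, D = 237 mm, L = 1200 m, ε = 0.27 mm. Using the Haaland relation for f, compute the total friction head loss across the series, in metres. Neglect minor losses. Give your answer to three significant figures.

Pipe 1: V = 2.461 m/s, Re = 4.43×10^5, ε/D = 7.99×10^-4, f = 0.01933, h_1 = f(L/D)V²/2g = 8.933 m
Pipe 2: V = 0.1600 m/s, Re = 1.13×10^5, ε/D = 7.77×10^-4, f = 0.02091, h_2 = f(L/D)V²/2g = 0.1854 m
Pipe 3: V = 0.2720 m/s, Re = 1.47×10^5, ε/D = 0.00114, f = 0.02182, h_3 = f(L/D)V²/2g = 0.4167 m
Series → Q common, losses add: H = Σh = 9.535 m

H ≈ 9.53 m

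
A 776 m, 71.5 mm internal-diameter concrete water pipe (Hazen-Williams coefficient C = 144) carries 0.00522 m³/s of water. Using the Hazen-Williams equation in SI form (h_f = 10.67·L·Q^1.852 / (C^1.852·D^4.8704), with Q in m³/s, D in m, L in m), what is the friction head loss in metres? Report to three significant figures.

h_f = 10.67·776·0.00522^1.852 / (144^1.852·0.0715^4.8704) = 18.79 m

h_f ≈ 18.8 m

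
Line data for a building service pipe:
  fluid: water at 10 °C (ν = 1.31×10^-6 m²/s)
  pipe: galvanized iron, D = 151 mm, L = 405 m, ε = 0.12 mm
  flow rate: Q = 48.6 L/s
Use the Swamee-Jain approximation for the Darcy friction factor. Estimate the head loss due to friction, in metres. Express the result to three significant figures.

h_f ≈ 19.9 m

V = 4Q/(πD²) = 4·0.0486/(π·0.151²) = 2.714 m/s
Re = VD/ν = 2.714·0.151/1.31×10^-6 = 3.13×10^5 → turbulent
ε/D = 0.12/151 = 7.95×10^-4
Swamee-Jain: f = 0.01980
h_f = f(L/D)V²/(2g) = 0.01980·(405/0.151)·2.714²/(2·9.81) = 19.94 m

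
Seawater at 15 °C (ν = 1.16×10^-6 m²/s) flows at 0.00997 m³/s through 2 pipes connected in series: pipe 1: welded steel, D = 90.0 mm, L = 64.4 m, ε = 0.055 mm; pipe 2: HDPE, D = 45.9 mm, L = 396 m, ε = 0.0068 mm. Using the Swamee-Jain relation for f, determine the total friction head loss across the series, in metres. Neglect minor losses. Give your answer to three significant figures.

H ≈ 263 m

Pipe 1: V = 1.567 m/s, Re = 1.22×10^5, ε/D = 6.11×10^-4, f = 0.02043, h_1 = f(L/D)V²/2g = 1.830 m
Pipe 2: V = 6.025 m/s, Re = 2.38×10^5, ε/D = 1.48×10^-4, f = 0.01635, h_2 = f(L/D)V²/2g = 261.1 m
Series → Q common, losses add: H = Σh = 262.9 m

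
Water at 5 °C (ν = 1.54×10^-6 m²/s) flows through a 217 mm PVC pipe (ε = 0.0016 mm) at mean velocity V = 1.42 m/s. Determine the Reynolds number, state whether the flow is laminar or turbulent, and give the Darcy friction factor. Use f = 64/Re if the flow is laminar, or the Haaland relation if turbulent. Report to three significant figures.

Re = VD/ν = 1.420·0.217/1.54×10^-6 = 2.00×10^5
Re > 4000 → turbulent; ε/D = 7.37×10^-6
Haaland: f = 0.01554

Re ≈ 2.00×10^5; turbulent; f ≈ 0.0155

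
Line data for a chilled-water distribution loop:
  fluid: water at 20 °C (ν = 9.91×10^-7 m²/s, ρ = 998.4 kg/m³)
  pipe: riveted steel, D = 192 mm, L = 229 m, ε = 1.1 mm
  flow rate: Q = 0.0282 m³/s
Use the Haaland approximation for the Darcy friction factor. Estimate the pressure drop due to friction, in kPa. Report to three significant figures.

Δp ≈ 18.2 kPa

V = 4Q/(πD²) = 4·0.0282/(π·0.192²) = 0.9740 m/s
Re = VD/ν = 0.9740·0.192/9.91×10^-7 = 1.89×10^5 → turbulent
ε/D = 1.1/192 = 0.00573
Haaland: f = 0.03214
h_f = f(L/D)V²/(2g) = 0.03214·(229/0.192)·0.9740²/(2·9.81) = 1.854 m
Δp = ρg·h_f = 998.4·9.81·1.854 = 18.15 kPa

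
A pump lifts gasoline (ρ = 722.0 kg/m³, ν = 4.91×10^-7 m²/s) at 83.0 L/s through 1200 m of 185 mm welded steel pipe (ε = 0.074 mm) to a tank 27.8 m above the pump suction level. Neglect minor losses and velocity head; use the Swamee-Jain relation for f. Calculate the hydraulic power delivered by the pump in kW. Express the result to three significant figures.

P_hyd ≈ 46.9 kW

V = 4Q/(πD²) = 3.088 m/s; Re = 1.16×10^6; ε/D = 4.00×10^-4; f = 0.01650
h_f = f(L/D)V²/2g = 52.01 m
Total head H = z + h_f = 27.8 + 52.01 = 79.81 m
P_hyd = ρgQH = 722.0·9.81·0.0830·79.81 = 46.92 kW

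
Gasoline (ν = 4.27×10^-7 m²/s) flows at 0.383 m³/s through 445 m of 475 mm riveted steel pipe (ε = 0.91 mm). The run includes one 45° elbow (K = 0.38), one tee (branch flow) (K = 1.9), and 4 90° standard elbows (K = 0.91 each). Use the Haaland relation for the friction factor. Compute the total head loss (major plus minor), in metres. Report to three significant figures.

V = 4Q/(πD²) = 2.161 m/s; V²/2g = 0.2381 m
Re = 2.40×10^6, ε/D = 0.00192 → f = 0.02327 (Haaland)
Major: h_f = f(L/D)·V²/2g = 0.02327·936.8·0.2381 = 5.191 m
Minor: ΣK = 5.92; h_m = ΣK·V²/2g = 1.410 m
Total H_L = 5.191 + 1.410 = 6.600 m

H_L ≈ 6.60 m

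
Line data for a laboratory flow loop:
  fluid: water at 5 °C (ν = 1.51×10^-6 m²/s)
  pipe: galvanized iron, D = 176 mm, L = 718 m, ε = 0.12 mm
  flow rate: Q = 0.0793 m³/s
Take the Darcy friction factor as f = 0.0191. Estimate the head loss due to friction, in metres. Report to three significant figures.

h_f ≈ 42.2 m

V = 4Q/(πD²) = 4·0.0793/(π·0.176²) = 3.260 m/s
h_f = f(L/D)V²/(2g) = 0.01910·(718/0.176)·3.260²/(2·9.81) = 42.20 m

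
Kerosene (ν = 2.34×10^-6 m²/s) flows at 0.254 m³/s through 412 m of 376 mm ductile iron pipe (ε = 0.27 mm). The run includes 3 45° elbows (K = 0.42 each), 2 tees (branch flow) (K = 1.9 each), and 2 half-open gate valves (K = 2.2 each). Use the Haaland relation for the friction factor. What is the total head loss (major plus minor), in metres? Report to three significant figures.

V = 4Q/(πD²) = 2.288 m/s; V²/2g = 0.2667 m
Re = 3.68×10^5, ε/D = 7.18×10^-4 → f = 0.01906 (Haaland)
Major: h_f = f(L/D)·V²/2g = 0.01906·1096·0.2667 = 5.570 m
Minor: ΣK = 9.46; h_m = ΣK·V²/2g = 2.523 m
Total H_L = 5.570 + 2.523 = 8.093 m

H_L ≈ 8.09 m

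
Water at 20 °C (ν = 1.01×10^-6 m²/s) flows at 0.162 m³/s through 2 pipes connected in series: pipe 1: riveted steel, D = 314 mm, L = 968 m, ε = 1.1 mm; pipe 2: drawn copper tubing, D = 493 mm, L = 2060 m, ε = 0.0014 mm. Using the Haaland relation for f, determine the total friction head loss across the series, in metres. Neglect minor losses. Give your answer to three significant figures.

Pipe 1: V = 2.092 m/s, Re = 6.50×10^5, ε/D = 0.00350, f = 0.02757, h_1 = f(L/D)V²/2g = 18.96 m
Pipe 2: V = 0.8487 m/s, Re = 4.14×10^5, ε/D = 2.84×10^-6, f = 0.01354, h_2 = f(L/D)V²/2g = 2.077 m
Series → Q common, losses add: H = Σh = 21.03 m

H ≈ 21.0 m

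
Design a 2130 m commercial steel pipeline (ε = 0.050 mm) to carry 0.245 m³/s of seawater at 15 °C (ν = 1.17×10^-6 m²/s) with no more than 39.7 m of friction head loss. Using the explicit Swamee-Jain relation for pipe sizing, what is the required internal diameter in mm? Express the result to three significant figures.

Swamee-Jain (Type III): D = 0.66·[ε^1.25·(LQ²/(gh_f))^4.75 + ν·Q^9.4·(L/(gh_f))^5.2]^0.04
LQ²/(gh_f) = 0.3283; L/(gh_f) = 5.469
Term 1 = ε^1.25·(…)^4.75 = 2.12×10^-8; Term 2 = ν·Q^9.4·(…)^5.2 = 1.46×10^-8
D = 0.66·(2.12×10^-8 + 1.46×10^-8)^0.04 = 0.3324 m = 332 mm
Check: V = 2.82 m/s, Re = 8.02×10^5, f = 0.01442, h_f = 37.5 m ≈ 39.7 m ✓

D ≈ 332 mm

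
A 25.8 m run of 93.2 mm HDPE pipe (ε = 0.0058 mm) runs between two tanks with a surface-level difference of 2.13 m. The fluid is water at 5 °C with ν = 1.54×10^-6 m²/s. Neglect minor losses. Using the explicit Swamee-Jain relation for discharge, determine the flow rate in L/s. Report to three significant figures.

Q ≈ 20.7 L/s

Swamee-Jain (Type II): Q = -0.965·√(gD⁵h_f/L)·ln[ε/(3.7D) + √(3.17ν²L/(gD³h_f))]
√(gD⁵h_f/L) = √(9.81·0.0932⁵·2.13/25.8) = 0.002386
ε/(3.7D) = 1.68×10^-5; √(3.17ν²L/(gD³h_f)) = 1.07×10^-4
Q = -0.965·0.002386·ln(1.239×10^-4) = 0.02072 m³/s
Check: V = 3.04 m/s, Re = 1.84×10^5, f = 0.01632, h_f = 2.12 m ≈ 2.13 m ✓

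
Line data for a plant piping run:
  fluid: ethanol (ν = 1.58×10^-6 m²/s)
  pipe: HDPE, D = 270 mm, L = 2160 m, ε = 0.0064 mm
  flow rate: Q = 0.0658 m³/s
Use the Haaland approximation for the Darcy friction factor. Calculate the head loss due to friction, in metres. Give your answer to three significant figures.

h_f ≈ 8.46 m

V = 4Q/(πD²) = 4·0.0658/(π·0.270²) = 1.149 m/s
Re = VD/ν = 1.149·0.270/1.58×10^-6 = 1.96×10^5 → turbulent
ε/D = 0.0064/270 = 2.37×10^-5
Haaland: f = 0.01570
h_f = f(L/D)V²/(2g) = 0.01570·(2160/0.270)·1.149²/(2·9.81) = 8.456 m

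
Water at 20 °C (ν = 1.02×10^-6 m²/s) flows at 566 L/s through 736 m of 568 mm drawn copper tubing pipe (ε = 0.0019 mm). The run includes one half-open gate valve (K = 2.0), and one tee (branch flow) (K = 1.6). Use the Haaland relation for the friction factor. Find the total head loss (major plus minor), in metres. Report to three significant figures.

H_L ≈ 4.62 m

V = 4Q/(πD²) = 2.234 m/s; V²/2g = 0.2543 m
Re = 1.24×10^6, ε/D = 3.35×10^-6 → f = 0.01124 (Haaland)
Major: h_f = f(L/D)·V²/2g = 0.01124·1296·0.2543 = 3.703 m
Minor: ΣK = 3.60; h_m = ΣK·V²/2g = 0.9155 m
Total H_L = 3.703 + 0.9155 = 4.618 m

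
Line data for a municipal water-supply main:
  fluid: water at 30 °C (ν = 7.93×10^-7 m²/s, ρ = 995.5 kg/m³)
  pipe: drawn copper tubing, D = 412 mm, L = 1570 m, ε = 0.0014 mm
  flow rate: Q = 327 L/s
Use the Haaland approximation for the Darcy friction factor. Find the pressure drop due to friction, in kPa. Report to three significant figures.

Δp ≈ 128 kPa

V = 4Q/(πD²) = 4·0.327/(π·0.412²) = 2.453 m/s
Re = VD/ν = 2.453·0.412/7.93×10^-7 = 1.27×10^6 → turbulent
ε/D = 0.0014/412 = 3.40×10^-6
Haaland: f = 0.01119
h_f = f(L/D)V²/(2g) = 0.01119·(1570/0.412)·2.453²/(2·9.81) = 13.08 m
Δp = ρg·h_f = 995.5·9.81·13.08 = 127.7 kPa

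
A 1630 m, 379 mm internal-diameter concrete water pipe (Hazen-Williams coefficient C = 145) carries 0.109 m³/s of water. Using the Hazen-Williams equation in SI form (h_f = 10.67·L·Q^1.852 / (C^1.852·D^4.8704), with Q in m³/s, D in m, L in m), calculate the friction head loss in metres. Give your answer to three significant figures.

h_f ≈ 3.21 m

h_f = 10.67·1630·0.109^1.852 / (145^1.852·0.379^4.8704) = 3.214 m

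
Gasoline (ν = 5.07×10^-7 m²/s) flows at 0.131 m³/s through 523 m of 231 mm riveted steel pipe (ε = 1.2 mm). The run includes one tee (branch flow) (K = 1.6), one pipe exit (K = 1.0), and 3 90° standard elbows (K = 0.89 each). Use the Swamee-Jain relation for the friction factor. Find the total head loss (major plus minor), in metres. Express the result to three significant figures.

V = 4Q/(πD²) = 3.126 m/s; V²/2g = 0.4980 m
Re = 1.42×10^6, ε/D = 0.00519 → f = 0.03083 (Swamee-Jain)
Major: h_f = f(L/D)·V²/2g = 0.03083·2264·0.4980 = 34.76 m
Minor: ΣK = 5.27; h_m = ΣK·V²/2g = 2.624 m
Total H_L = 34.76 + 2.624 = 37.39 m

H_L ≈ 37.4 m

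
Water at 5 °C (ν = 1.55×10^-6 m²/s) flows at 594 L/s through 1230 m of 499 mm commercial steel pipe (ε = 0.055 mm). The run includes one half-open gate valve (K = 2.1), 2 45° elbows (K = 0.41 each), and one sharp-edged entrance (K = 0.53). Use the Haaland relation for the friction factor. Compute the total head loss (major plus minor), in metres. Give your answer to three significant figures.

H_L ≈ 17.3 m

V = 4Q/(πD²) = 3.037 m/s; V²/2g = 0.4702 m
Re = 9.78×10^5, ε/D = 1.10×10^-4 → f = 0.01350 (Haaland)
Major: h_f = f(L/D)·V²/2g = 0.01350·2465·0.4702 = 15.64 m
Minor: ΣK = 3.45; h_m = ΣK·V²/2g = 1.622 m
Total H_L = 15.64 + 1.622 = 17.27 m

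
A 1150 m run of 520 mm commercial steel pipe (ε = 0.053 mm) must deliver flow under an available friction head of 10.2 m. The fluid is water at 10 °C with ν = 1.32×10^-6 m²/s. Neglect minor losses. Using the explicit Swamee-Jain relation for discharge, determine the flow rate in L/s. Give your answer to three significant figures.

Swamee-Jain (Type II): Q = -0.965·√(gD⁵h_f/L)·ln[ε/(3.7D) + √(3.17ν²L/(gD³h_f))]
√(gD⁵h_f/L) = √(9.81·0.520⁵·10.2/1150) = 0.05752
ε/(3.7D) = 2.75×10^-5; √(3.17ν²L/(gD³h_f)) = 2.12×10^-5
Q = -0.965·0.05752·ln(4.879×10^-5) = 0.5510 m³/s
Check: V = 2.59 m/s, Re = 1.02×10^6, f = 0.01351, h_f = 10.3 m ≈ 10.2 m ✓

Q ≈ 551 L/s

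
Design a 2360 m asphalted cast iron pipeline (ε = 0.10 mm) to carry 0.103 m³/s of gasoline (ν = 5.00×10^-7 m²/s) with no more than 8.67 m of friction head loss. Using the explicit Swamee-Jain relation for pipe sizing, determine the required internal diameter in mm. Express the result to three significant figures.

Swamee-Jain (Type III): D = 0.66·[ε^1.25·(LQ²/(gh_f))^4.75 + ν·Q^9.4·(L/(gh_f))^5.2]^0.04
LQ²/(gh_f) = 0.2944; L/(gh_f) = 27.75
Term 1 = ε^1.25·(…)^4.75 = 3.00×10^-8; Term 2 = ν·Q^9.4·(…)^5.2 = 8.40×10^-9
D = 0.66·(3.00×10^-8 + 8.40×10^-9)^0.04 = 0.3334 m = 333 mm
Check: V = 1.18 m/s, Re = 7.87×10^5, f = 0.01594, h_f = 8.01 m ≈ 8.67 m ✓

D ≈ 333 mm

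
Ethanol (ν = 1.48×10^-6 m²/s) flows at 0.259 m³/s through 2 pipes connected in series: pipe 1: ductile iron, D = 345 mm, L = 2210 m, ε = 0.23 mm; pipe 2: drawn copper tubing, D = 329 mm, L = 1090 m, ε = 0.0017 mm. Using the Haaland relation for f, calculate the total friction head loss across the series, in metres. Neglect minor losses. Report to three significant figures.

H ≈ 65.7 m

Pipe 1: V = 2.771 m/s, Re = 6.46×10^5, ε/D = 6.67×10^-4, f = 0.01841, h_1 = f(L/D)V²/2g = 46.14 m
Pipe 2: V = 3.047 m/s, Re = 6.77×10^5, ε/D = 5.17×10^-6, f = 0.01245, h_2 = f(L/D)V²/2g = 19.52 m
Series → Q common, losses add: H = Σh = 65.66 m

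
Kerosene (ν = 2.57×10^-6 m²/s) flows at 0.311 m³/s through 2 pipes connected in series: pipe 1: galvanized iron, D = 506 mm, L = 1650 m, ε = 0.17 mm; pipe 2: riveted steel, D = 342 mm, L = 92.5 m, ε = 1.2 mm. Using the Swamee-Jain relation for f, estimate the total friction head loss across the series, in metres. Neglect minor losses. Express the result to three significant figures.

Pipe 1: V = 1.547 m/s, Re = 3.04×10^5, ε/D = 3.36×10^-4, f = 0.01729, h_1 = f(L/D)V²/2g = 6.872 m
Pipe 2: V = 3.385 m/s, Re = 4.51×10^5, ε/D = 0.00351, f = 0.02774, h_2 = f(L/D)V²/2g = 4.383 m
Series → Q common, losses add: H = Σh = 11.25 m

H ≈ 11.3 m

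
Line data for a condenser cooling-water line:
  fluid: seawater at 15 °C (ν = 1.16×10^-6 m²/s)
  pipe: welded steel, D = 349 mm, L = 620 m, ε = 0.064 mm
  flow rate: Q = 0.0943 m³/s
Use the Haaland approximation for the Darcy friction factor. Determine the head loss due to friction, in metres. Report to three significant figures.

h_f ≈ 1.40 m

V = 4Q/(πD²) = 4·0.0943/(π·0.349²) = 0.9858 m/s
Re = VD/ν = 0.9858·0.349/1.16×10^-6 = 2.97×10^5 → turbulent
ε/D = 0.064/349 = 1.83×10^-4
Haaland: f = 0.01595
h_f = f(L/D)V²/(2g) = 0.01595·(620/0.349)·0.9858²/(2·9.81) = 1.403 m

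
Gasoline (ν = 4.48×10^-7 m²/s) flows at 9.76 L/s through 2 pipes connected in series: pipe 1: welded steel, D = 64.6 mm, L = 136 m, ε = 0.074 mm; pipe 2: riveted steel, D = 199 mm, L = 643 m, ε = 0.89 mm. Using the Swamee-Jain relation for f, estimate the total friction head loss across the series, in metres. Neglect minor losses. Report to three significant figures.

H ≈ 20.5 m

Pipe 1: V = 2.978 m/s, Re = 4.29×10^5, ε/D = 0.00115, f = 0.02106, h_1 = f(L/D)V²/2g = 20.04 m
Pipe 2: V = 0.3138 m/s, Re = 1.39×10^5, ε/D = 0.00447, f = 0.03031, h_2 = f(L/D)V²/2g = 0.4916 m
Series → Q common, losses add: H = Σh = 20.53 m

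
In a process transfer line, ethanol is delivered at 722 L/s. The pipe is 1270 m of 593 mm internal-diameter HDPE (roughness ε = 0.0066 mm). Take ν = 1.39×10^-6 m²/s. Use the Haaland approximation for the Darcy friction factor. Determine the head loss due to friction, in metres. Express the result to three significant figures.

V = 4Q/(πD²) = 4·0.722/(π·0.593²) = 2.614 m/s
Re = VD/ν = 2.614·0.593/1.39×10^-6 = 1.12×10^6 → turbulent
ε/D = 0.0066/593 = 1.11×10^-5
Haaland: f = 0.01160
h_f = f(L/D)V²/(2g) = 0.01160·(1270/0.593)·2.614²/(2·9.81) = 8.650 m

h_f ≈ 8.65 m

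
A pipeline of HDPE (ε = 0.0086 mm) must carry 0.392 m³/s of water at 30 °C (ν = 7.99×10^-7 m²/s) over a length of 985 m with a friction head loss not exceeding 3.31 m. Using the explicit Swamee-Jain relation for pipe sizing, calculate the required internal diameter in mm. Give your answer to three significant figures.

Swamee-Jain (Type III): D = 0.66·[ε^1.25·(LQ²/(gh_f))^4.75 + ν·Q^9.4·(L/(gh_f))^5.2]^0.04
LQ²/(gh_f) = 4.661; L/(gh_f) = 30.33
Term 1 = ε^1.25·(…)^4.75 = 6.98×10^-4; Term 2 = ν·Q^9.4·(…)^5.2 = 0.00610
D = 0.66·(6.98×10^-4 + 0.00610)^0.04 = 0.5406 m = 541 mm
Check: V = 1.71 m/s, Re = 1.16×10^6, f = 0.01175, h_f = 3.18 m ≈ 3.31 m ✓

D ≈ 541 mm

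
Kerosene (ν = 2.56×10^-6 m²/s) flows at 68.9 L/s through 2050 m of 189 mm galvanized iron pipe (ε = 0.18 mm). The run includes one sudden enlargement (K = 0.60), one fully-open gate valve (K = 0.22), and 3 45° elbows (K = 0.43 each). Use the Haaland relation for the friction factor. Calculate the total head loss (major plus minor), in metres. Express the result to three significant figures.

V = 4Q/(πD²) = 2.456 m/s; V²/2g = 0.3074 m
Re = 1.81×10^5, ε/D = 9.52×10^-4 → f = 0.02084 (Haaland)
Major: h_f = f(L/D)·V²/2g = 0.02084·10847·0.3074 = 69.48 m
Minor: ΣK = 2.11; h_m = ΣK·V²/2g = 0.6486 m
Total H_L = 69.48 + 0.6486 = 70.13 m

H_L ≈ 70.1 m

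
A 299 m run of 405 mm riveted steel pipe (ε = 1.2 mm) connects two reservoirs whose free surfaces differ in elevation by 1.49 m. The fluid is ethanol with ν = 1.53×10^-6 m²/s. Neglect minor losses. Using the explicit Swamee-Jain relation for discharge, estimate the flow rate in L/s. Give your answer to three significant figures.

Q ≈ 158 L/s

Swamee-Jain (Type II): Q = -0.965·√(gD⁵h_f/L)·ln[ε/(3.7D) + √(3.17ν²L/(gD³h_f))]
√(gD⁵h_f/L) = √(9.81·0.405⁵·1.49/299) = 0.02308
ε/(3.7D) = 8.01×10^-4; √(3.17ν²L/(gD³h_f)) = 4.78×10^-5
Q = -0.965·0.02308·ln(8.486×10^-4) = 0.1575 m³/s
Check: V = 1.22 m/s, Re = 3.24×10^5, f = 0.02664, h_f = 1.50 m ≈ 1.49 m ✓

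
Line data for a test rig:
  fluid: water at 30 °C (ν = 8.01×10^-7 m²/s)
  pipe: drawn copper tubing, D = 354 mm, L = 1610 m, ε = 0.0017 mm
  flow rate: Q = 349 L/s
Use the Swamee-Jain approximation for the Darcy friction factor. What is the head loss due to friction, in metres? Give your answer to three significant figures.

h_f ≈ 31.9 m

V = 4Q/(πD²) = 4·0.349/(π·0.354²) = 3.546 m/s
Re = VD/ν = 3.546·0.354/8.01×10^-7 = 1.57×10^6 → turbulent
ε/D = 0.0017/354 = 4.80×10^-6
Swamee-Jain: f = 0.01094
h_f = f(L/D)V²/(2g) = 0.01094·(1610/0.354)·3.546²/(2·9.81) = 31.87 m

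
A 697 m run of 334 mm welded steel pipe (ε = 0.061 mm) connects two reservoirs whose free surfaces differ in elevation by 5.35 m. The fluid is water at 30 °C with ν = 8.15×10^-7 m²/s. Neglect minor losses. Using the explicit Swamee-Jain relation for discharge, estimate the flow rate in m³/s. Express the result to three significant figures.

Q ≈ 0.162 m³/s

Swamee-Jain (Type II): Q = -0.965·√(gD⁵h_f/L)·ln[ε/(3.7D) + √(3.17ν²L/(gD³h_f))]
√(gD⁵h_f/L) = √(9.81·0.334⁵·5.35/697) = 0.01769
ε/(3.7D) = 4.94×10^-5; √(3.17ν²L/(gD³h_f)) = 2.74×10^-5
Q = -0.965·0.01769·ln(7.676×10^-5) = 0.1618 m³/s
Check: V = 1.85 m/s, Re = 7.57×10^5, f = 0.01484, h_f = 5.38 m ≈ 5.35 m ✓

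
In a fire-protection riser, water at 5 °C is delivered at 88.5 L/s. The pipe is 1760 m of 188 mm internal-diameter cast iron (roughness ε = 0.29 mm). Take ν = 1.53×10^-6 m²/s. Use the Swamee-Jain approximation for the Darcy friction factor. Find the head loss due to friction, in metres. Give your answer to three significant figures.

V = 4Q/(πD²) = 4·0.0885/(π·0.188²) = 3.188 m/s
Re = VD/ν = 3.188·0.188/1.53×10^-6 = 3.92×10^5 → turbulent
ε/D = 0.29/188 = 0.00154
Swamee-Jain: f = 0.02257
h_f = f(L/D)V²/(2g) = 0.02257·(1760/0.188)·3.188²/(2·9.81) = 109.5 m

h_f ≈ 109 m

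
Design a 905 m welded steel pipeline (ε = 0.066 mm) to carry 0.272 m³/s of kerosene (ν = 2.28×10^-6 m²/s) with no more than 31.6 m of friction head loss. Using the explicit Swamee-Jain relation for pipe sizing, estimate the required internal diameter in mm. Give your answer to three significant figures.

Swamee-Jain (Type III): D = 0.66·[ε^1.25·(LQ²/(gh_f))^4.75 + ν·Q^9.4·(L/(gh_f))^5.2]^0.04
LQ²/(gh_f) = 0.2160; L/(gh_f) = 2.919
Term 1 = ε^1.25·(…)^4.75 = 4.10×10^-9; Term 2 = ν·Q^9.4·(…)^5.2 = 2.90×10^-9
D = 0.66·(4.10×10^-9 + 2.90×10^-9)^0.04 = 0.3114 m = 311 mm
Check: V = 3.57 m/s, Re = 4.88×10^5, f = 0.01565, h_f = 29.6 m ≈ 31.6 m ✓

D ≈ 311 mm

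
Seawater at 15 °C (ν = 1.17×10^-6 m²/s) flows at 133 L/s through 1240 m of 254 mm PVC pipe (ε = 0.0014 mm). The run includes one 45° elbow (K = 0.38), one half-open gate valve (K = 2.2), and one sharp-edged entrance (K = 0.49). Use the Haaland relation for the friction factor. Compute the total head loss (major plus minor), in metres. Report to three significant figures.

H_L ≈ 23.1 m

V = 4Q/(πD²) = 2.625 m/s; V²/2g = 0.3511 m
Re = 5.70×10^5, ε/D = 5.51×10^-6 → f = 0.01283 (Haaland)
Major: h_f = f(L/D)·V²/2g = 0.01283·4882·0.3511 = 21.99 m
Minor: ΣK = 3.07; h_m = ΣK·V²/2g = 1.078 m
Total H_L = 21.99 + 1.078 = 23.07 m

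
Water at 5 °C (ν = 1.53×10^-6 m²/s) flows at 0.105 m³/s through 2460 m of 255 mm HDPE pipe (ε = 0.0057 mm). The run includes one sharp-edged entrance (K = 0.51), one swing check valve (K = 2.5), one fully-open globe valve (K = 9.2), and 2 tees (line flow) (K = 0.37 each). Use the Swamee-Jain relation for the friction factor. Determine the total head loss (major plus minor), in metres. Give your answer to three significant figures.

V = 4Q/(πD²) = 2.056 m/s; V²/2g = 0.2154 m
Re = 3.43×10^5, ε/D = 2.24×10^-5 → f = 0.01430 (Swamee-Jain)
Major: h_f = f(L/D)·V²/2g = 0.01430·9647·0.2154 = 29.73 m
Minor: ΣK = 12.9; h_m = ΣK·V²/2g = 2.790 m
Total H_L = 29.73 + 2.790 = 32.52 m

H_L ≈ 32.5 m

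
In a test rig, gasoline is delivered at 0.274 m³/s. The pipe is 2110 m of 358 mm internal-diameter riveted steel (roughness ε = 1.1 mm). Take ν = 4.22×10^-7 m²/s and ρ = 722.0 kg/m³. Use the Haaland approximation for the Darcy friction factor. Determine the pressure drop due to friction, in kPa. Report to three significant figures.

V = 4Q/(πD²) = 4·0.274/(π·0.358²) = 2.722 m/s
Re = VD/ν = 2.722·0.358/4.22×10^-7 = 2.31×10^6 → turbulent
ε/D = 1.1/358 = 0.00307
Haaland: f = 0.02645
h_f = f(L/D)V²/(2g) = 0.02645·(2110/0.358)·2.722²/(2·9.81) = 58.87 m
Δp = ρg·h_f = 722.0·9.81·58.87 = 416.9 kPa

Δp ≈ 417 kPa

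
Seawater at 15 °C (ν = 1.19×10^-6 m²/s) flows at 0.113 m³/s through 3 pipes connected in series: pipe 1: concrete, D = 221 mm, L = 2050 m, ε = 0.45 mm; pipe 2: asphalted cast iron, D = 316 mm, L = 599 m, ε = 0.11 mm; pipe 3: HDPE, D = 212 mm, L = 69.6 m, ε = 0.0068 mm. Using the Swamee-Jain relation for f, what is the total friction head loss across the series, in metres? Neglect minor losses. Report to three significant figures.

H ≈ 104 m

Pipe 1: V = 2.946 m/s, Re = 5.47×10^5, ε/D = 0.00204, f = 0.02397, h_1 = f(L/D)V²/2g = 98.35 m
Pipe 2: V = 1.441 m/s, Re = 3.83×10^5, ε/D = 3.48×10^-4, f = 0.01705, h_2 = f(L/D)V²/2g = 3.421 m
Pipe 3: V = 3.201 m/s, Re = 5.70×10^5, ε/D = 3.21×10^-5, f = 0.01332, h_3 = f(L/D)V²/2g = 2.284 m
Series → Q common, losses add: H = Σh = 104.1 m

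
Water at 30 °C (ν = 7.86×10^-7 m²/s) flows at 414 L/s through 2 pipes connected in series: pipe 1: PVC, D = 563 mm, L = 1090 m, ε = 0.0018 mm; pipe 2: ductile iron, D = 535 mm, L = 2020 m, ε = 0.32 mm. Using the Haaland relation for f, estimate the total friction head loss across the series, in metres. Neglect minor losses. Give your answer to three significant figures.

Pipe 1: V = 1.663 m/s, Re = 1.19×10^6, ε/D = 3.20×10^-6, f = 0.01131, h_1 = f(L/D)V²/2g = 3.087 m
Pipe 2: V = 1.842 m/s, Re = 1.25×10^6, ε/D = 5.98×10^-4, f = 0.01774, h_2 = f(L/D)V²/2g = 11.58 m
Series → Q common, losses add: H = Σh = 14.66 m

H ≈ 14.7 m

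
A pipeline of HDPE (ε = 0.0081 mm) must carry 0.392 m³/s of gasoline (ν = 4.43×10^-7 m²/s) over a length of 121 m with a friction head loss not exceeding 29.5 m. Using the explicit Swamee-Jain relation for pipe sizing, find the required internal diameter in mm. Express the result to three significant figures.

D ≈ 223 mm

Swamee-Jain (Type III): D = 0.66·[ε^1.25·(LQ²/(gh_f))^4.75 + ν·Q^9.4·(L/(gh_f))^5.2]^0.04
LQ²/(gh_f) = 0.06425; L/(gh_f) = 0.4181
Term 1 = ε^1.25·(…)^4.75 = 9.40×10^-13; Term 2 = ν·Q^9.4·(…)^5.2 = 7.15×10^-13
D = 0.66·(9.40×10^-13 + 7.15×10^-13)^0.04 = 0.2230 m = 223 mm
Check: V = 10.0 m/s, Re = 5.05×10^6, f = 0.01076, h_f = 30.0 m ≈ 29.5 m ✓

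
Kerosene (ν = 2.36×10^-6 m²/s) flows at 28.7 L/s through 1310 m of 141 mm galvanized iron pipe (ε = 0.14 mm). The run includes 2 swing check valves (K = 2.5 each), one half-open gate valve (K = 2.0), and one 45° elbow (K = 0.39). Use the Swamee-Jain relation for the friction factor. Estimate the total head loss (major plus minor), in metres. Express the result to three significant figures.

H_L ≈ 36.7 m

V = 4Q/(πD²) = 1.838 m/s; V²/2g = 0.1722 m
Re = 1.10×10^5, ε/D = 9.93×10^-4 → f = 0.02213 (Swamee-Jain)
Major: h_f = f(L/D)·V²/2g = 0.02213·9291·0.1722 = 35.40 m
Minor: ΣK = 7.39; h_m = ΣK·V²/2g = 1.272 m
Total H_L = 35.40 + 1.272 = 36.67 m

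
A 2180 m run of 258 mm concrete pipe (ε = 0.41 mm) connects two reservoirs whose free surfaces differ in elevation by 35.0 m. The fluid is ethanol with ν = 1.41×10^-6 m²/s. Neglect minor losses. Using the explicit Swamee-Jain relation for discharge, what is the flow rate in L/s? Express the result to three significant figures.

Q ≈ 99.0 L/s

Swamee-Jain (Type II): Q = -0.965·√(gD⁵h_f/L)·ln[ε/(3.7D) + √(3.17ν²L/(gD³h_f))]
√(gD⁵h_f/L) = √(9.81·0.258⁵·35.0/2180) = 0.01342
ε/(3.7D) = 4.29×10^-4; √(3.17ν²L/(gD³h_f)) = 4.83×10^-5
Q = -0.965·0.01342·ln(4.778×10^-4) = 0.09901 m³/s
Check: V = 1.89 m/s, Re = 3.47×10^5, f = 0.02281, h_f = 35.2 m ≈ 35.0 m ✓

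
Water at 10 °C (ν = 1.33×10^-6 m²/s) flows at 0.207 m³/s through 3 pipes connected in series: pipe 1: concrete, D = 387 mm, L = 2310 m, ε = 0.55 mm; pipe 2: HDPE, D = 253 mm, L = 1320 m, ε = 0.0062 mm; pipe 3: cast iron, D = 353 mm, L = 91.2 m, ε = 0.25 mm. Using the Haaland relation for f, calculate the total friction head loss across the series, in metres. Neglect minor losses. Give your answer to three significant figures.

Pipe 1: V = 1.760 m/s, Re = 5.12×10^5, ε/D = 0.00142, f = 0.02187, h_1 = f(L/D)V²/2g = 20.61 m
Pipe 2: V = 4.118 m/s, Re = 7.83×10^5, ε/D = 2.45×10^-5, f = 0.01247, h_2 = f(L/D)V²/2g = 56.22 m
Pipe 3: V = 2.115 m/s, Re = 5.61×10^5, ε/D = 7.08×10^-4, f = 0.01872, h_3 = f(L/D)V²/2g = 1.103 m
Series → Q common, losses add: H = Σh = 77.93 m

H ≈ 77.9 m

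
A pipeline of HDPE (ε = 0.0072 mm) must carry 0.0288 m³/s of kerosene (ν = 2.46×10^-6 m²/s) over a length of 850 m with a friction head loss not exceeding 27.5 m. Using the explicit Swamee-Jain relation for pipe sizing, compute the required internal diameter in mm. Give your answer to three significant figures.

Swamee-Jain (Type III): D = 0.66·[ε^1.25·(LQ²/(gh_f))^4.75 + ν·Q^9.4·(L/(gh_f))^5.2]^0.04
LQ²/(gh_f) = 0.002613; L/(gh_f) = 3.151
Term 1 = ε^1.25·(…)^4.75 = 2.01×10^-19; Term 2 = ν·Q^9.4·(…)^5.2 = 3.17×10^-18
D = 0.66·(2.01×10^-19 + 3.17×10^-18)^0.04 = 0.1320 m = 132 mm
Check: V = 2.10 m/s, Re = 1.13×10^5, f = 0.01777, h_f = 25.8 m ≈ 27.5 m ✓

D ≈ 132 mm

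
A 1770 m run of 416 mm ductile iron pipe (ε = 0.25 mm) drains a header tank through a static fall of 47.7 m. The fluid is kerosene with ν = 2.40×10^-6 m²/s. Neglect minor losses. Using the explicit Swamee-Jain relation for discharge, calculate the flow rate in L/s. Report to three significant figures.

Swamee-Jain (Type II): Q = -0.965·√(gD⁵h_f/L)·ln[ε/(3.7D) + √(3.17ν²L/(gD³h_f))]
√(gD⁵h_f/L) = √(9.81·0.416⁵·47.7/1770) = 0.05739
ε/(3.7D) = 1.62×10^-4; √(3.17ν²L/(gD³h_f)) = 3.10×10^-5
Q = -0.965·0.05739·ln(1.934×10^-4) = 0.4736 m³/s
Check: V = 3.48 m/s, Re = 6.04×10^5, f = 0.01824, h_f = 48.0 m ≈ 47.7 m ✓

Q ≈ 474 L/s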